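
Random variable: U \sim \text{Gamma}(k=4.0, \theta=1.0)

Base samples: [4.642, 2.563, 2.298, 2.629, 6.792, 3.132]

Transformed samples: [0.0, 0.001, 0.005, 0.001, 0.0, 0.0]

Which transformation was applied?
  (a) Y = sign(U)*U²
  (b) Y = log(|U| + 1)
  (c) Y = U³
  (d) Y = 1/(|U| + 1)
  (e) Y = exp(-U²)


Checking option (e) Y = exp(-U²):
  U = 4.642 -> Y = 0.0 ✓
  U = 2.563 -> Y = 0.001 ✓
  U = 2.298 -> Y = 0.005 ✓
All samples match this transformation.

(e) exp(-U²)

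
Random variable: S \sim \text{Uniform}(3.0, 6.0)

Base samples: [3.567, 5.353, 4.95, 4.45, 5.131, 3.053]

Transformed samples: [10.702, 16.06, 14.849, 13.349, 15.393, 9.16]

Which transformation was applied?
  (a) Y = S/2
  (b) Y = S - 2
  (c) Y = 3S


Checking option (c) Y = 3S:
  S = 3.567 -> Y = 10.702 ✓
  S = 5.353 -> Y = 16.06 ✓
  S = 4.95 -> Y = 14.849 ✓
All samples match this transformation.

(c) 3S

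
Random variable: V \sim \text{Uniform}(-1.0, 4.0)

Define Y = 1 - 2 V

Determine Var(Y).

For Y = aV + b: Var(Y) = a² * Var(V)
Var(V) = (4 + 1)^2/12 = 2.0833333
Var(Y) = (-2)² * 2.0833333 = 4 * 2.0833333 = 8.3333333

8.3333333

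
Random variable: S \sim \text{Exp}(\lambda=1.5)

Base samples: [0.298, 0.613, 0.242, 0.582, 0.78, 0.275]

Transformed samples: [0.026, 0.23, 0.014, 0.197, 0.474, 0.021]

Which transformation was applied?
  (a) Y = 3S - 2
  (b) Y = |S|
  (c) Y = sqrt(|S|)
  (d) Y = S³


Checking option (d) Y = S³:
  S = 0.298 -> Y = 0.026 ✓
  S = 0.613 -> Y = 0.23 ✓
  S = 0.242 -> Y = 0.014 ✓
All samples match this transformation.

(d) S³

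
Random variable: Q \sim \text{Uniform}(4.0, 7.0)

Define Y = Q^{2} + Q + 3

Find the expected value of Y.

E[Y] = 1*E[Q²] + 1*E[Q] + 3
E[Q] = 5.5
E[Q²] = Var(Q) + (E[Q])² = 0.75 + 30.25 = 31
E[Y] = 1*31 + 1*5.5 + 3 = 39.5

39.5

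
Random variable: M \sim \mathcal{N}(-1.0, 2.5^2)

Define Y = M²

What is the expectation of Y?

E[M²] = Var(M) + (E[M])² = 6.25 + 1 = 7.25

7.25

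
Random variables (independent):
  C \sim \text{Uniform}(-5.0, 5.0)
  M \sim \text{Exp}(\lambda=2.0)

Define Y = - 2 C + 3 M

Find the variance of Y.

For independent RVs: Var(aX + bY) = a²Var(X) + b²Var(Y)
Var(C) = 8.3333333
Var(M) = 0.25
Var(Y) = (-2)²*8.3333333 + 3²*0.25
= 4*8.3333333 + 9*0.25 = 35.583333

35.583333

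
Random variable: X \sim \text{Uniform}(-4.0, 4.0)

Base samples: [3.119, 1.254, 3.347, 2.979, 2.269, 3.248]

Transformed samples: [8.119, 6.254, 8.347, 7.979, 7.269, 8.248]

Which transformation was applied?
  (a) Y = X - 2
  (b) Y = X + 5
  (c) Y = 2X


Checking option (b) Y = X + 5:
  X = 3.119 -> Y = 8.119 ✓
  X = 1.254 -> Y = 6.254 ✓
  X = 3.347 -> Y = 8.347 ✓
All samples match this transformation.

(b) X + 5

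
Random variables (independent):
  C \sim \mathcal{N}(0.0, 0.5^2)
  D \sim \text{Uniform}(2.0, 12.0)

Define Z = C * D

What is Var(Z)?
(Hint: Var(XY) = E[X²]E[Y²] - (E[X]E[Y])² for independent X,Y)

Var(XY) = E[X²]E[Y²] - (E[X]E[Y])²
E[C] = 0, Var(C) = 0.25
E[D] = 7, Var(D) = 8.3333333
E[C²] = 0.25 + 0² = 0.25
E[D²] = 8.3333333 + 7² = 57.333333
Var(Z) = 0.25*57.333333 - (0*7)²
= 14.333333 - 0 = 14.333333

14.333333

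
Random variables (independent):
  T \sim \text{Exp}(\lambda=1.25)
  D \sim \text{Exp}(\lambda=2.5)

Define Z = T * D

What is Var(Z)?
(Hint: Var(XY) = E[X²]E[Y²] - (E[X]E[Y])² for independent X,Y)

Var(XY) = E[X²]E[Y²] - (E[X]E[Y])²
E[T] = 0.8, Var(T) = 0.64
E[D] = 0.4, Var(D) = 0.16
E[T²] = 0.64 + 0.8² = 1.28
E[D²] = 0.16 + 0.4² = 0.32
Var(Z) = 1.28*0.32 - (0.8*0.4)²
= 0.4096 - 0.1024 = 0.3072

0.3072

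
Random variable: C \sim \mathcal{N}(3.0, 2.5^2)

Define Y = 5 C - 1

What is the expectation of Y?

For Y = 5C - 1:
E[Y] = 5 * E[C] - 1
E[C] = 3.0 = 3
E[Y] = 5 * 3 - 1 = 14

14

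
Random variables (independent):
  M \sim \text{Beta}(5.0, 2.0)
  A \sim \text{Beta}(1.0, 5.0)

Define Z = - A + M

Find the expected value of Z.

E[Z] = 1*E[M] - 1*E[A]
E[M] = 0.71428571
E[A] = 0.16666667
E[Z] = 1*0.71428571 - 1*0.16666667 = 0.54761905

0.54761905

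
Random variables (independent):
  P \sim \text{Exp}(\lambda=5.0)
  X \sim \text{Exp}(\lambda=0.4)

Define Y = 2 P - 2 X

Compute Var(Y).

For independent RVs: Var(aX + bY) = a²Var(X) + b²Var(Y)
Var(P) = 0.04
Var(X) = 6.25
Var(Y) = 2²*0.04 + (-2)²*6.25
= 4*0.04 + 4*6.25 = 25.16

25.16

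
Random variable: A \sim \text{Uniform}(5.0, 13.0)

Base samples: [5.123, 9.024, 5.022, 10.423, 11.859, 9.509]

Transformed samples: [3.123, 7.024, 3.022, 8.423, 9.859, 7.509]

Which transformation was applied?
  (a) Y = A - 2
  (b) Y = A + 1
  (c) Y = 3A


Checking option (a) Y = A - 2:
  A = 5.123 -> Y = 3.123 ✓
  A = 9.024 -> Y = 7.024 ✓
  A = 5.022 -> Y = 3.022 ✓
All samples match this transformation.

(a) A - 2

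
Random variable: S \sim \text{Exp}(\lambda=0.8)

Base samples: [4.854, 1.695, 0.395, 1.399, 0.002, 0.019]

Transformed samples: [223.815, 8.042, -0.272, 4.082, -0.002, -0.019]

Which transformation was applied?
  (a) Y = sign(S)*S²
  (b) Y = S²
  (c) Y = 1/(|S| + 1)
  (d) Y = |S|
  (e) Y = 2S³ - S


Checking option (e) Y = 2S³ - S:
  S = 4.854 -> Y = 223.815 ✓
  S = 1.695 -> Y = 8.042 ✓
  S = 0.395 -> Y = -0.272 ✓
All samples match this transformation.

(e) 2S³ - S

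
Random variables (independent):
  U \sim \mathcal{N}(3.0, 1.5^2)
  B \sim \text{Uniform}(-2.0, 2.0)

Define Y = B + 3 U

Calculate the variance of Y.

For independent RVs: Var(aX + bY) = a²Var(X) + b²Var(Y)
Var(U) = 2.25
Var(B) = 1.3333333
Var(Y) = 3²*2.25 + 1²*1.3333333
= 9*2.25 + 1*1.3333333 = 21.583333

21.583333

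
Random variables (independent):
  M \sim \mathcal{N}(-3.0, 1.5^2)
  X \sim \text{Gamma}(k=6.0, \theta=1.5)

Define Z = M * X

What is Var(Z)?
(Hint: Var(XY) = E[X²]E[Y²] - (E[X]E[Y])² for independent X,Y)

Var(XY) = E[X²]E[Y²] - (E[X]E[Y])²
E[M] = -3, Var(M) = 2.25
E[X] = 9, Var(X) = 13.5
E[M²] = 2.25 + (-3)² = 11.25
E[X²] = 13.5 + 9² = 94.5
Var(Z) = 11.25*94.5 - (-3*9)²
= 1063.125 - 729 = 334.125

334.125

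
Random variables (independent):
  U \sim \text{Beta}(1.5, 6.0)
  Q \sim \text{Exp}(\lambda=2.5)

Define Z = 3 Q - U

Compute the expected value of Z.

E[Z] = -1*E[U] + 3*E[Q]
E[U] = 0.2
E[Q] = 0.4
E[Z] = -1*0.2 + 3*0.4 = 1

1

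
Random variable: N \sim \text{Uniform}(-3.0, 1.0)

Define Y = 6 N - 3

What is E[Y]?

For Y = 6N - 3:
E[Y] = 6 * E[N] - 3
E[N] = (-3 + 1)/2 = -1
E[Y] = 6 * (-1) - 3 = -9

-9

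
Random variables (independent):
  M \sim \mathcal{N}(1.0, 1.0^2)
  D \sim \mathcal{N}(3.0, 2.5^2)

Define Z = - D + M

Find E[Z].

E[Z] = 1*E[M] - 1*E[D]
E[M] = 1
E[D] = 3
E[Z] = 1*1 - 1*3 = -2

-2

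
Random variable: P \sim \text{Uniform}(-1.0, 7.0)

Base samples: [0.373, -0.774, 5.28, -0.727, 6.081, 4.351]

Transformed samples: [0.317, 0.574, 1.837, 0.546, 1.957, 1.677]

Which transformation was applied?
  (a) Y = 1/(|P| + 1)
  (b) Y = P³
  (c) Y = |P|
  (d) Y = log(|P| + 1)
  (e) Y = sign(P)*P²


Checking option (d) Y = log(|P| + 1):
  P = 0.373 -> Y = 0.317 ✓
  P = -0.774 -> Y = 0.574 ✓
  P = 5.28 -> Y = 1.837 ✓
All samples match this transformation.

(d) log(|P| + 1)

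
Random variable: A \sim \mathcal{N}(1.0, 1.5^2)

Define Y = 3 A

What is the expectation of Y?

For Y = 3A:
E[Y] = 3 * E[A]
E[A] = 1.0 = 1
E[Y] = 3 * 1 = 3

3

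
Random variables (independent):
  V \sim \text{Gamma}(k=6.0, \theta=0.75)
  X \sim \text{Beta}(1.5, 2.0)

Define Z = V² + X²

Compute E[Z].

E[Z] = E[V²] + E[X²]
E[V²] = Var(V) + E[V]² = 3.375 + 20.25 = 23.625
E[X²] = Var(X) + E[X]² = 0.054421769 + 0.18367347 = 0.23809524
E[Z] = 23.625 + 0.23809524 = 23.863095

23.863095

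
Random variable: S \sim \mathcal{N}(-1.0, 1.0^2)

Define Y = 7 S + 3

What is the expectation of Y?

For Y = 7S + 3:
E[Y] = 7 * E[S] + 3
E[S] = -1.0 = -1
E[Y] = 7 * (-1) + 3 = -4

-4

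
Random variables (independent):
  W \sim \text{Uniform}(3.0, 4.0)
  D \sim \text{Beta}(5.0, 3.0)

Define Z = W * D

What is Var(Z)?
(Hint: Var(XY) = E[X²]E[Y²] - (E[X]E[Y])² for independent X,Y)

Var(XY) = E[X²]E[Y²] - (E[X]E[Y])²
E[W] = 3.5, Var(W) = 0.083333333
E[D] = 0.625, Var(D) = 0.026041667
E[W²] = 0.083333333 + 3.5² = 12.333333
E[D²] = 0.026041667 + 0.625² = 0.41666667
Var(Z) = 12.333333*0.41666667 - (3.5*0.625)²
= 5.1388889 - 4.7851562 = 0.35373264

0.35373264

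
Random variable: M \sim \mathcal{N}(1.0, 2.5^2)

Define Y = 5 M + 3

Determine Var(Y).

For Y = aM + b: Var(Y) = a² * Var(M)
Var(M) = 2.5^2 = 6.25
Var(Y) = 5² * 6.25 = 25 * 6.25 = 156.25

156.25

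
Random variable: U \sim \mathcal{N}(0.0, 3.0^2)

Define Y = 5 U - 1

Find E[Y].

For Y = 5U - 1:
E[Y] = 5 * E[U] - 1
E[U] = 0.0 = 0
E[Y] = 5 * 0 - 1 = -1

-1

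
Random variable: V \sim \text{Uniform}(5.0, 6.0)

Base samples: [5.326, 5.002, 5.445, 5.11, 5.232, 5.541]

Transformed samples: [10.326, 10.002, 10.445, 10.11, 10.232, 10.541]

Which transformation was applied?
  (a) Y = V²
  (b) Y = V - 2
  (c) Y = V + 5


Checking option (c) Y = V + 5:
  V = 5.326 -> Y = 10.326 ✓
  V = 5.002 -> Y = 10.002 ✓
  V = 5.445 -> Y = 10.445 ✓
All samples match this transformation.

(c) V + 5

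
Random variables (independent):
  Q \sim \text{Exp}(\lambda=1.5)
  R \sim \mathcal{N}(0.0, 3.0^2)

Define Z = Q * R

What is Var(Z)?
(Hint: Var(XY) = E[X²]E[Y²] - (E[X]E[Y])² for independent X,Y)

Var(XY) = E[X²]E[Y²] - (E[X]E[Y])²
E[Q] = 0.66666667, Var(Q) = 0.44444444
E[R] = 0, Var(R) = 9
E[Q²] = 0.44444444 + 0.66666667² = 0.88888889
E[R²] = 9 + 0² = 9
Var(Z) = 0.88888889*9 - (0.66666667*0)²
= 8 - 0 = 8

8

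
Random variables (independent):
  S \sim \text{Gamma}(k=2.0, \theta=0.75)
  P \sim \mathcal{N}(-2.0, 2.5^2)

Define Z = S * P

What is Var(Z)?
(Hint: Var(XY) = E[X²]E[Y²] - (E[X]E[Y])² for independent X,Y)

Var(XY) = E[X²]E[Y²] - (E[X]E[Y])²
E[S] = 1.5, Var(S) = 1.125
E[P] = -2, Var(P) = 6.25
E[S²] = 1.125 + 1.5² = 3.375
E[P²] = 6.25 + (-2)² = 10.25
Var(Z) = 3.375*10.25 - (1.5*(-2))²
= 34.59375 - 9 = 25.59375

25.59375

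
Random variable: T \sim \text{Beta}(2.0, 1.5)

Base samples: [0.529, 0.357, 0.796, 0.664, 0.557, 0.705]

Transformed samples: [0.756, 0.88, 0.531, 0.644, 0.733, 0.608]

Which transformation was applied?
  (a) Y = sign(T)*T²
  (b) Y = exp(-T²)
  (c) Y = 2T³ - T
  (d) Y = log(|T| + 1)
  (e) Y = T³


Checking option (b) Y = exp(-T²):
  T = 0.529 -> Y = 0.756 ✓
  T = 0.357 -> Y = 0.88 ✓
  T = 0.796 -> Y = 0.531 ✓
All samples match this transformation.

(b) exp(-T²)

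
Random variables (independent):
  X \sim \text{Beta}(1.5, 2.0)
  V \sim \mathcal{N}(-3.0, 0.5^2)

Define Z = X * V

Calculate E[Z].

For independent RVs: E[XY] = E[X]*E[Y]
E[X] = 0.42857143
E[V] = -3
E[Z] = 0.42857143 * (-3) = -1.2857143

-1.2857143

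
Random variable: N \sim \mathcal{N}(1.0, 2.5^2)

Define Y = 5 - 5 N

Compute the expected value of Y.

For Y = -5N + 5:
E[Y] = -5 * E[N] + 5
E[N] = 1.0 = 1
E[Y] = -5 * 1 + 5 = 0

0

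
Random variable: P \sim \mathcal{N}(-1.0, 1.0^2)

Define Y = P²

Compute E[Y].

Using E[X²] = Var(X) + (E[X])²:
E[P] = -1
Var(P) = 1.0^2 = 1
E[P²] = 1 + (-1)² = 1 + 1 = 2

2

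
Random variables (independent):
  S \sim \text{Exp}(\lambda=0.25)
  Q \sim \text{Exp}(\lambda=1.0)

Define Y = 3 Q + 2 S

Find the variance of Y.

For independent RVs: Var(aX + bY) = a²Var(X) + b²Var(Y)
Var(S) = 16
Var(Q) = 1
Var(Y) = 2²*16 + 3²*1
= 4*16 + 9*1 = 73

73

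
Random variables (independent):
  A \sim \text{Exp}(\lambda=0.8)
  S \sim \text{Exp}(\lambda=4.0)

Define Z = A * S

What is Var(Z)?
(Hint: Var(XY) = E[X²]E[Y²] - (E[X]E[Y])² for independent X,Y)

Var(XY) = E[X²]E[Y²] - (E[X]E[Y])²
E[A] = 1.25, Var(A) = 1.5625
E[S] = 0.25, Var(S) = 0.0625
E[A²] = 1.5625 + 1.25² = 3.125
E[S²] = 0.0625 + 0.25² = 0.125
Var(Z) = 3.125*0.125 - (1.25*0.25)²
= 0.390625 - 0.09765625 = 0.29296875

0.29296875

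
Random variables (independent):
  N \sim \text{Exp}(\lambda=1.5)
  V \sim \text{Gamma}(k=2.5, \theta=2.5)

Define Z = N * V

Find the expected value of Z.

For independent RVs: E[XY] = E[X]*E[Y]
E[N] = 0.66666667
E[V] = 6.25
E[Z] = 0.66666667 * 6.25 = 4.1666667

4.1666667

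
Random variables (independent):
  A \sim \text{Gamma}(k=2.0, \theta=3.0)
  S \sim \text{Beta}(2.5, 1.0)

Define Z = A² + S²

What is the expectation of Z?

E[Z] = E[A²] + E[S²]
E[A²] = Var(A) + E[A]² = 18 + 36 = 54
E[S²] = Var(S) + E[S]² = 0.045351474 + 0.51020408 = 0.55555556
E[Z] = 54 + 0.55555556 = 54.555556

54.555556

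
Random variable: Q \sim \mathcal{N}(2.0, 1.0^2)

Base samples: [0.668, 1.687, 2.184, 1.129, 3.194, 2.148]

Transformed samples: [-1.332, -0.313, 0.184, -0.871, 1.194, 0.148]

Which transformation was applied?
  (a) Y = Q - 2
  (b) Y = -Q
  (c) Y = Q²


Checking option (a) Y = Q - 2:
  Q = 0.668 -> Y = -1.332 ✓
  Q = 1.687 -> Y = -0.313 ✓
  Q = 2.184 -> Y = 0.184 ✓
All samples match this transformation.

(a) Q - 2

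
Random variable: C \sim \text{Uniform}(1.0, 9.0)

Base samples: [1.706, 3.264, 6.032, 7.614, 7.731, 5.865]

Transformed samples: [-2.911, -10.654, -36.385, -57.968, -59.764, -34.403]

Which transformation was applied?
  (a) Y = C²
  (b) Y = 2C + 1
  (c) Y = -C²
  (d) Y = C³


Checking option (c) Y = -C²:
  C = 1.706 -> Y = -2.911 ✓
  C = 3.264 -> Y = -10.654 ✓
  C = 6.032 -> Y = -36.385 ✓
All samples match this transformation.

(c) -C²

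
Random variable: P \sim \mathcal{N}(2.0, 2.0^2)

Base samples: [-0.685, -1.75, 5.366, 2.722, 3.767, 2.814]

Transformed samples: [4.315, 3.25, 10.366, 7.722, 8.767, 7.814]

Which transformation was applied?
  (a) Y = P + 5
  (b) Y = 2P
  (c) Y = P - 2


Checking option (a) Y = P + 5:
  P = -0.685 -> Y = 4.315 ✓
  P = -1.75 -> Y = 3.25 ✓
  P = 5.366 -> Y = 10.366 ✓
All samples match this transformation.

(a) P + 5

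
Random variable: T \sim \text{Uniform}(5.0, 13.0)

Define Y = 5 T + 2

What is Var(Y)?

For Y = aT + b: Var(Y) = a² * Var(T)
Var(T) = (13 - 5)^2/12 = 5.3333333
Var(Y) = 5² * 5.3333333 = 25 * 5.3333333 = 133.33333

133.33333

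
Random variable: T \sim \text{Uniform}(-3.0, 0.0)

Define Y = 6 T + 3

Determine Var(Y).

For Y = aT + b: Var(Y) = a² * Var(T)
Var(T) = (0 + 3)^2/12 = 0.75
Var(Y) = 6² * 0.75 = 36 * 0.75 = 27

27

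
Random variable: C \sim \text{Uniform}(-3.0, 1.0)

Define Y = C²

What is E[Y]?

E[C²] = Var(C) + (E[C])² = 1.3333333 + 1 = 2.3333333

2.3333333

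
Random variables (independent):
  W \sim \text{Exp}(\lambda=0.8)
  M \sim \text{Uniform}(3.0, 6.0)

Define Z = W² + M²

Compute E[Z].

E[Z] = E[W²] + E[M²]
E[W²] = Var(W) + E[W]² = 1.5625 + 1.5625 = 3.125
E[M²] = Var(M) + E[M]² = 0.75 + 20.25 = 21
E[Z] = 3.125 + 21 = 24.125

24.125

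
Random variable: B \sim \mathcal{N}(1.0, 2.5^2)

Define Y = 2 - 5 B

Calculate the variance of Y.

For Y = aB + b: Var(Y) = a² * Var(B)
Var(B) = 2.5^2 = 6.25
Var(Y) = (-5)² * 6.25 = 25 * 6.25 = 156.25

156.25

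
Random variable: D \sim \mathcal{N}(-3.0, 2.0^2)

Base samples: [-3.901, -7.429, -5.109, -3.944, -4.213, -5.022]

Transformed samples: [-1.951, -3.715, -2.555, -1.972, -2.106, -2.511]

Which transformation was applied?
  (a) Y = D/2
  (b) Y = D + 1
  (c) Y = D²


Checking option (a) Y = D/2:
  D = -3.901 -> Y = -1.951 ✓
  D = -7.429 -> Y = -3.715 ✓
  D = -5.109 -> Y = -2.555 ✓
All samples match this transformation.

(a) D/2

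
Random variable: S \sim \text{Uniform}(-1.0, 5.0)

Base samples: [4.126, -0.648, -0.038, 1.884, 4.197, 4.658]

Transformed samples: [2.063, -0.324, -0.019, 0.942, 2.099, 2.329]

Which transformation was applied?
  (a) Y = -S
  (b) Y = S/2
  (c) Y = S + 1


Checking option (b) Y = S/2:
  S = 4.126 -> Y = 2.063 ✓
  S = -0.648 -> Y = -0.324 ✓
  S = -0.038 -> Y = -0.019 ✓
All samples match this transformation.

(b) S/2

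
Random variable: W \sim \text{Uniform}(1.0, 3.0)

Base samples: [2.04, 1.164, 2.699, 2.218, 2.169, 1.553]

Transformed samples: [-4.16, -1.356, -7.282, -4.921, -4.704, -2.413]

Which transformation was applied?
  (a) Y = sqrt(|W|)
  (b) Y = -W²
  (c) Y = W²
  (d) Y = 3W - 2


Checking option (b) Y = -W²:
  W = 2.04 -> Y = -4.16 ✓
  W = 1.164 -> Y = -1.356 ✓
  W = 2.699 -> Y = -7.282 ✓
All samples match this transformation.

(b) -W²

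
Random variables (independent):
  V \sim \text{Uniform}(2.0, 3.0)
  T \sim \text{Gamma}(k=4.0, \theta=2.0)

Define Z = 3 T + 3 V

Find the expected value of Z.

E[Z] = 3*E[V] + 3*E[T]
E[V] = 2.5
E[T] = 8
E[Z] = 3*2.5 + 3*8 = 31.5

31.5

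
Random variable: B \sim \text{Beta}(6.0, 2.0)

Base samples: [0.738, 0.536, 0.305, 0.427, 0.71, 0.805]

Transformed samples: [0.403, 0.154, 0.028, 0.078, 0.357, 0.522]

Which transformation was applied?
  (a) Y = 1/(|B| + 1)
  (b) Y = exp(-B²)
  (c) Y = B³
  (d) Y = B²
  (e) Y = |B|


Checking option (c) Y = B³:
  B = 0.738 -> Y = 0.403 ✓
  B = 0.536 -> Y = 0.154 ✓
  B = 0.305 -> Y = 0.028 ✓
All samples match this transformation.

(c) B³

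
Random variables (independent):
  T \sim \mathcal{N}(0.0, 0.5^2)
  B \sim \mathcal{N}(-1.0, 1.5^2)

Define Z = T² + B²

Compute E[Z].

E[Z] = E[T²] + E[B²]
E[T²] = Var(T) + E[T]² = 0.25 + 0 = 0.25
E[B²] = Var(B) + E[B]² = 2.25 + 1 = 3.25
E[Z] = 0.25 + 3.25 = 3.5

3.5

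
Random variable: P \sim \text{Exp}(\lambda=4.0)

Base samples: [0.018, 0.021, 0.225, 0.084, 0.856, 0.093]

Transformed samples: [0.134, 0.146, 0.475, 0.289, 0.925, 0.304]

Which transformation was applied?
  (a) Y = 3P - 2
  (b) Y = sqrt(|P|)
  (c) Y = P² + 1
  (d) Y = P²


Checking option (b) Y = sqrt(|P|):
  P = 0.018 -> Y = 0.134 ✓
  P = 0.021 -> Y = 0.146 ✓
  P = 0.225 -> Y = 0.475 ✓
All samples match this transformation.

(b) sqrt(|P|)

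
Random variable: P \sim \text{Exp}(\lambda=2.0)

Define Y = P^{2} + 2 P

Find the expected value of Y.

E[Y] = 1*E[P²] + 2*E[P]
E[P] = 0.5
E[P²] = Var(P) + (E[P])² = 0.25 + 0.25 = 0.5
E[Y] = 1*0.5 + 2*0.5 = 1.5

1.5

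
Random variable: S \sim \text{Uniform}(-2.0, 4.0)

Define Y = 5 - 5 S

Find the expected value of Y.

For Y = -5S + 5:
E[Y] = -5 * E[S] + 5
E[S] = (-2 + 4)/2 = 1
E[Y] = -5 * 1 + 5 = 0

0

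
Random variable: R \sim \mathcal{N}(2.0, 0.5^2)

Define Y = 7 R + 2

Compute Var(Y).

For Y = aR + b: Var(Y) = a² * Var(R)
Var(R) = 0.5^2 = 0.25
Var(Y) = 7² * 0.25 = 49 * 0.25 = 12.25

12.25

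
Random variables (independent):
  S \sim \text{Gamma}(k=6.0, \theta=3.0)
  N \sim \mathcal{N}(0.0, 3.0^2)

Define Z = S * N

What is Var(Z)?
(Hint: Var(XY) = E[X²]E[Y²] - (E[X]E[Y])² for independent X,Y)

Var(XY) = E[X²]E[Y²] - (E[X]E[Y])²
E[S] = 18, Var(S) = 54
E[N] = 0, Var(N) = 9
E[S²] = 54 + 18² = 378
E[N²] = 9 + 0² = 9
Var(Z) = 378*9 - (18*0)²
= 3402 - 0 = 3402

3402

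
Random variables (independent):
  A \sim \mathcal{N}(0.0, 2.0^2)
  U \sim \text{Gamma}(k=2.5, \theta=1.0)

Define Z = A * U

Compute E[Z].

For independent RVs: E[XY] = E[X]*E[Y]
E[A] = 0
E[U] = 2.5
E[Z] = 0 * 2.5 = 0

0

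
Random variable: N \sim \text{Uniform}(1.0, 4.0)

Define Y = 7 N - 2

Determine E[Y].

For Y = 7N - 2:
E[Y] = 7 * E[N] - 2
E[N] = (1 + 4)/2 = 2.5
E[Y] = 7 * 2.5 - 2 = 15.5

15.5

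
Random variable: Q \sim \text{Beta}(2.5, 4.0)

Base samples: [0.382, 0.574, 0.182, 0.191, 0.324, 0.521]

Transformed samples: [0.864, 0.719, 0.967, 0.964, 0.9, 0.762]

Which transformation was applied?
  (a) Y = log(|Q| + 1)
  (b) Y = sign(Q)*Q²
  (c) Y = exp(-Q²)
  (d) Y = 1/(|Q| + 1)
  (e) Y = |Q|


Checking option (c) Y = exp(-Q²):
  Q = 0.382 -> Y = 0.864 ✓
  Q = 0.574 -> Y = 0.719 ✓
  Q = 0.182 -> Y = 0.967 ✓
All samples match this transformation.

(c) exp(-Q²)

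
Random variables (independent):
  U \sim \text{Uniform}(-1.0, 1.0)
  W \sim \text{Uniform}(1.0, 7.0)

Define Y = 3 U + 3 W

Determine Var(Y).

For independent RVs: Var(aX + bY) = a²Var(X) + b²Var(Y)
Var(U) = 0.33333333
Var(W) = 3
Var(Y) = 3²*0.33333333 + 3²*3
= 9*0.33333333 + 9*3 = 30

30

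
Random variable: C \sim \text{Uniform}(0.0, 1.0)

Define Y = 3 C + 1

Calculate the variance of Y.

For Y = aC + b: Var(Y) = a² * Var(C)
Var(C) = (1 - 0)^2/12 = 0.083333333
Var(Y) = 3² * 0.083333333 = 9 * 0.083333333 = 0.75

0.75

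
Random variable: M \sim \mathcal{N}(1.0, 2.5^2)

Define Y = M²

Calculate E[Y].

Using E[X²] = Var(X) + (E[X])²:
E[M] = 1
Var(M) = 2.5^2 = 6.25
E[M²] = 6.25 + 1² = 6.25 + 1 = 7.25

7.25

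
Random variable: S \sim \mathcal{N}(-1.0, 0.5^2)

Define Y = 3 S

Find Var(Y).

For Y = aS + b: Var(Y) = a² * Var(S)
Var(S) = 0.5^2 = 0.25
Var(Y) = 3² * 0.25 = 9 * 0.25 = 2.25

2.25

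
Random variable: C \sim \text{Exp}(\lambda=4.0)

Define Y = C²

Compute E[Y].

Using E[X²] = Var(X) + (E[X])²:
E[C] = 0.25
Var(C) = 1/4.0^2 = 0.0625
E[C²] = 0.0625 + 0.25² = 0.0625 + 0.0625 = 0.125

0.125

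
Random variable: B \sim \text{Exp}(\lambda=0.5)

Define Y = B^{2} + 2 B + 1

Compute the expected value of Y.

E[Y] = 1*E[B²] + 2*E[B] + 1
E[B] = 2
E[B²] = Var(B) + (E[B])² = 4 + 4 = 8
E[Y] = 1*8 + 2*2 + 1 = 13

13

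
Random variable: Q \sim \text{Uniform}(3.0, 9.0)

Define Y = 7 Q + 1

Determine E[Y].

For Y = 7Q + 1:
E[Y] = 7 * E[Q] + 1
E[Q] = (3 + 9)/2 = 6
E[Y] = 7 * 6 + 1 = 43

43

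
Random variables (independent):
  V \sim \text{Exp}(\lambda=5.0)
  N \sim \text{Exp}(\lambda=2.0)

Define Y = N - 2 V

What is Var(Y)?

For independent RVs: Var(aX + bY) = a²Var(X) + b²Var(Y)
Var(V) = 0.04
Var(N) = 0.25
Var(Y) = (-2)²*0.04 + 1²*0.25
= 4*0.04 + 1*0.25 = 0.41

0.41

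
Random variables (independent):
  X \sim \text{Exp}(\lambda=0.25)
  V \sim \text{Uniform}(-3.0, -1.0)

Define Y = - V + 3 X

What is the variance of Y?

For independent RVs: Var(aX + bY) = a²Var(X) + b²Var(Y)
Var(X) = 16
Var(V) = 0.33333333
Var(Y) = 3²*16 + (-1)²*0.33333333
= 9*16 + 1*0.33333333 = 144.33333

144.33333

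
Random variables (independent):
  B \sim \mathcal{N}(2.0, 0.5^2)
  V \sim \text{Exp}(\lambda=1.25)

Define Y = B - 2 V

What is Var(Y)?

For independent RVs: Var(aX + bY) = a²Var(X) + b²Var(Y)
Var(B) = 0.25
Var(V) = 0.64
Var(Y) = 1²*0.25 + (-2)²*0.64
= 1*0.25 + 4*0.64 = 2.81

2.81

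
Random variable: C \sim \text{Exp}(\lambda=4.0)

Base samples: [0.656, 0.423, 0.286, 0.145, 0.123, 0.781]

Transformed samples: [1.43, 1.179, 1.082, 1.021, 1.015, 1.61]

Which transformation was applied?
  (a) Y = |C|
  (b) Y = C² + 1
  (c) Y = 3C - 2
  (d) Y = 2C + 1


Checking option (b) Y = C² + 1:
  C = 0.656 -> Y = 1.43 ✓
  C = 0.423 -> Y = 1.179 ✓
  C = 0.286 -> Y = 1.082 ✓
All samples match this transformation.

(b) C² + 1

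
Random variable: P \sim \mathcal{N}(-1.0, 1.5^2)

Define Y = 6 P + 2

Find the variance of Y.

For Y = aP + b: Var(Y) = a² * Var(P)
Var(P) = 1.5^2 = 2.25
Var(Y) = 6² * 2.25 = 36 * 2.25 = 81

81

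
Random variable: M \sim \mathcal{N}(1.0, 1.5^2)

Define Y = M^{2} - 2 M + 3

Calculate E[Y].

E[Y] = 1*E[M²] - 2*E[M] + 3
E[M] = 1
E[M²] = Var(M) + (E[M])² = 2.25 + 1 = 3.25
E[Y] = 1*3.25 - 2*1 + 3 = 4.25

4.25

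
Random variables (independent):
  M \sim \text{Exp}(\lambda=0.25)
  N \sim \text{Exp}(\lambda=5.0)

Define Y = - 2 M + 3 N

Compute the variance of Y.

For independent RVs: Var(aX + bY) = a²Var(X) + b²Var(Y)
Var(M) = 16
Var(N) = 0.04
Var(Y) = (-2)²*16 + 3²*0.04
= 4*16 + 9*0.04 = 64.36

64.36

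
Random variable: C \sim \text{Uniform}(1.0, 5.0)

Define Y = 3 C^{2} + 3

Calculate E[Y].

E[Y] = 3*E[C²] + 3
E[C] = 3
E[C²] = Var(C) + (E[C])² = 1.3333333 + 9 = 10.333333
E[Y] = 3*10.333333 + 3 = 34

34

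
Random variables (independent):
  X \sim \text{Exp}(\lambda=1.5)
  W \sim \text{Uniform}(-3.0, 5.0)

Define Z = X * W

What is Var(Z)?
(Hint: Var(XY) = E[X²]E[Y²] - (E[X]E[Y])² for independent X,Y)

Var(XY) = E[X²]E[Y²] - (E[X]E[Y])²
E[X] = 0.66666667, Var(X) = 0.44444444
E[W] = 1, Var(W) = 5.3333333
E[X²] = 0.44444444 + 0.66666667² = 0.88888889
E[W²] = 5.3333333 + 1² = 6.3333333
Var(Z) = 0.88888889*6.3333333 - (0.66666667*1)²
= 5.6296296 - 0.44444444 = 5.1851852

5.1851852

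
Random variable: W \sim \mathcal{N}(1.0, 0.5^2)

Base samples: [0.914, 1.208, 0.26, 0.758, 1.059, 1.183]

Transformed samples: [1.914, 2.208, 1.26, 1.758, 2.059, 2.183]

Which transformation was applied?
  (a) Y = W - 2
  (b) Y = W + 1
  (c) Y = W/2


Checking option (b) Y = W + 1:
  W = 0.914 -> Y = 1.914 ✓
  W = 1.208 -> Y = 2.208 ✓
  W = 0.26 -> Y = 1.26 ✓
All samples match this transformation.

(b) W + 1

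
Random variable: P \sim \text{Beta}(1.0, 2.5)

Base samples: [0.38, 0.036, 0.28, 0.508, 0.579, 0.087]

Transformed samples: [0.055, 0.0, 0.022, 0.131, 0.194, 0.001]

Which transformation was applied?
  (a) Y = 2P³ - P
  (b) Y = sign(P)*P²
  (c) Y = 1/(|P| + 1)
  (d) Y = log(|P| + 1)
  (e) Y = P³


Checking option (e) Y = P³:
  P = 0.38 -> Y = 0.055 ✓
  P = 0.036 -> Y = 0.0 ✓
  P = 0.28 -> Y = 0.022 ✓
All samples match this transformation.

(e) P³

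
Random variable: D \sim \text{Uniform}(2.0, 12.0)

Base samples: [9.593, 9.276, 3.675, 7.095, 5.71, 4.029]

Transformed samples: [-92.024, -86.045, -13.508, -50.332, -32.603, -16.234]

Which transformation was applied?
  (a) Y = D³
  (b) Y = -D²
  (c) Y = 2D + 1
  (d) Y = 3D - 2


Checking option (b) Y = -D²:
  D = 9.593 -> Y = -92.024 ✓
  D = 9.276 -> Y = -86.045 ✓
  D = 3.675 -> Y = -13.508 ✓
All samples match this transformation.

(b) -D²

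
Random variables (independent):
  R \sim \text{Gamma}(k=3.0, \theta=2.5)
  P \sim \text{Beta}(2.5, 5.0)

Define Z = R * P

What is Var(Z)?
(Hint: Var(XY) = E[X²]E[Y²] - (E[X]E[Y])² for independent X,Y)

Var(XY) = E[X²]E[Y²] - (E[X]E[Y])²
E[R] = 7.5, Var(R) = 18.75
E[P] = 0.33333333, Var(P) = 0.026143791
E[R²] = 18.75 + 7.5² = 75
E[P²] = 0.026143791 + 0.33333333² = 0.1372549
Var(Z) = 75*0.1372549 - (7.5*0.33333333)²
= 10.294118 - 6.25 = 4.0441176

4.0441176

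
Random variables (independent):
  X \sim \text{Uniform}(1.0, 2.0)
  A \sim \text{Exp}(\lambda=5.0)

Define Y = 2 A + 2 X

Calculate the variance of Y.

For independent RVs: Var(aX + bY) = a²Var(X) + b²Var(Y)
Var(X) = 0.083333333
Var(A) = 0.04
Var(Y) = 2²*0.083333333 + 2²*0.04
= 4*0.083333333 + 4*0.04 = 0.49333333

0.49333333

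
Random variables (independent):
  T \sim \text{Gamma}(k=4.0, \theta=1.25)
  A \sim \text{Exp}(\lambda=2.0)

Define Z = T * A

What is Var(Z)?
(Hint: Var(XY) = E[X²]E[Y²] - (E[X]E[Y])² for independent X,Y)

Var(XY) = E[X²]E[Y²] - (E[X]E[Y])²
E[T] = 5, Var(T) = 6.25
E[A] = 0.5, Var(A) = 0.25
E[T²] = 6.25 + 5² = 31.25
E[A²] = 0.25 + 0.5² = 0.5
Var(Z) = 31.25*0.5 - (5*0.5)²
= 15.625 - 6.25 = 9.375

9.375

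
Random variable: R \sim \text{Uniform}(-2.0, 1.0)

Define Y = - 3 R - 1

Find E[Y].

For Y = -3R - 1:
E[Y] = -3 * E[R] - 1
E[R] = (-2 + 1)/2 = -0.5
E[Y] = -3 * (-0.5) - 1 = 0.5

0.5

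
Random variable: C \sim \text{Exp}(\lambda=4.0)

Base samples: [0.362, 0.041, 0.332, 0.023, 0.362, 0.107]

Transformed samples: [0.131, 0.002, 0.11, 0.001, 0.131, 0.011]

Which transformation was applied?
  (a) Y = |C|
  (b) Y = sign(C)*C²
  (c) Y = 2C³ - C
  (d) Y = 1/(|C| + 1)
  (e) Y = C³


Checking option (b) Y = sign(C)*C²:
  C = 0.362 -> Y = 0.131 ✓
  C = 0.041 -> Y = 0.002 ✓
  C = 0.332 -> Y = 0.11 ✓
All samples match this transformation.

(b) sign(C)*C²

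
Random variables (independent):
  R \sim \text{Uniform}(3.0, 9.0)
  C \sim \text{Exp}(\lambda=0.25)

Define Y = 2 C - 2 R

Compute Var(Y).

For independent RVs: Var(aX + bY) = a²Var(X) + b²Var(Y)
Var(R) = 3
Var(C) = 16
Var(Y) = (-2)²*3 + 2²*16
= 4*3 + 4*16 = 76

76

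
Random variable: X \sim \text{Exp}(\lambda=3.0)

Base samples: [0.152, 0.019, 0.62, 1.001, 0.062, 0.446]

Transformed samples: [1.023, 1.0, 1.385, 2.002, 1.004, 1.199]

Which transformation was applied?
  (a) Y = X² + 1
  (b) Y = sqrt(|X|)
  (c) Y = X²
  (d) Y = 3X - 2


Checking option (a) Y = X² + 1:
  X = 0.152 -> Y = 1.023 ✓
  X = 0.019 -> Y = 1.0 ✓
  X = 0.62 -> Y = 1.385 ✓
All samples match this transformation.

(a) X² + 1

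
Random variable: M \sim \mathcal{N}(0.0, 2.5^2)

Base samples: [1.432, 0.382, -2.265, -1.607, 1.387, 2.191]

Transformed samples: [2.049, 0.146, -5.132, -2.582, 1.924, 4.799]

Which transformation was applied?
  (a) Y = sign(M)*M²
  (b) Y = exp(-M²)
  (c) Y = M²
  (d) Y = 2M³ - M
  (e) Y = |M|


Checking option (a) Y = sign(M)*M²:
  M = 1.432 -> Y = 2.049 ✓
  M = 0.382 -> Y = 0.146 ✓
  M = -2.265 -> Y = -5.132 ✓
All samples match this transformation.

(a) sign(M)*M²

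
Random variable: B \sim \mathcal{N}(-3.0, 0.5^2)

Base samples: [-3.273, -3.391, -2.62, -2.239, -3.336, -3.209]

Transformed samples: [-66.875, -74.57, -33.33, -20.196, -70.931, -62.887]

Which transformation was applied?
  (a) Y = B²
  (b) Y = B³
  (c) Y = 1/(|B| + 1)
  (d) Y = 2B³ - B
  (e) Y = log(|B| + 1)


Checking option (d) Y = 2B³ - B:
  B = -3.273 -> Y = -66.875 ✓
  B = -3.391 -> Y = -74.57 ✓
  B = -2.62 -> Y = -33.33 ✓
All samples match this transformation.

(d) 2B³ - B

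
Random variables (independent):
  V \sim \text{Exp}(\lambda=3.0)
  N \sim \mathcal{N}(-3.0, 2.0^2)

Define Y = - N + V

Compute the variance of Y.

For independent RVs: Var(aX + bY) = a²Var(X) + b²Var(Y)
Var(V) = 0.11111111
Var(N) = 4
Var(Y) = 1²*0.11111111 + (-1)²*4
= 1*0.11111111 + 1*4 = 4.1111111

4.1111111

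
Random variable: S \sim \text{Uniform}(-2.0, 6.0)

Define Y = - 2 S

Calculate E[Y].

For Y = -2S:
E[Y] = -2 * E[S]
E[S] = (-2 + 6)/2 = 2
E[Y] = -2 * 2 = -4

-4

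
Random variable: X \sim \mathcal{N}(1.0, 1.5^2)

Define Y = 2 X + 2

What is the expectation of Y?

For Y = 2X + 2:
E[Y] = 2 * E[X] + 2
E[X] = 1.0 = 1
E[Y] = 2 * 1 + 2 = 4

4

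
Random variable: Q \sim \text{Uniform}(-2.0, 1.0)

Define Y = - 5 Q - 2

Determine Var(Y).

For Y = aQ + b: Var(Y) = a² * Var(Q)
Var(Q) = (1 + 2)^2/12 = 0.75
Var(Y) = (-5)² * 0.75 = 25 * 0.75 = 18.75

18.75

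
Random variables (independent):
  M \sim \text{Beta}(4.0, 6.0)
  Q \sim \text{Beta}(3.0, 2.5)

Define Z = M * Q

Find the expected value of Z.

For independent RVs: E[XY] = E[X]*E[Y]
E[M] = 0.4
E[Q] = 0.54545455
E[Z] = 0.4 * 0.54545455 = 0.21818182

0.21818182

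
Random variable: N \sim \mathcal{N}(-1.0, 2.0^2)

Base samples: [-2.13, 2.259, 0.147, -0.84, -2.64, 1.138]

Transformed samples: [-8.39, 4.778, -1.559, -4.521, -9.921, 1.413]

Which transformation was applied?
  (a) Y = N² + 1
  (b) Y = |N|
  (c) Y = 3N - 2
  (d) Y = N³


Checking option (c) Y = 3N - 2:
  N = -2.13 -> Y = -8.39 ✓
  N = 2.259 -> Y = 4.778 ✓
  N = 0.147 -> Y = -1.559 ✓
All samples match this transformation.

(c) 3N - 2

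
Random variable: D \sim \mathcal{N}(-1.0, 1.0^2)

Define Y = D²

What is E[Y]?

Using E[X²] = Var(X) + (E[X])²:
E[D] = -1
Var(D) = 1.0^2 = 1
E[D²] = 1 + (-1)² = 1 + 1 = 2

2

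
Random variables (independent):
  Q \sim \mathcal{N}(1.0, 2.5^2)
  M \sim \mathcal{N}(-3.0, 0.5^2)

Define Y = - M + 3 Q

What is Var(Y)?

For independent RVs: Var(aX + bY) = a²Var(X) + b²Var(Y)
Var(Q) = 6.25
Var(M) = 0.25
Var(Y) = 3²*6.25 + (-1)²*0.25
= 9*6.25 + 1*0.25 = 56.5

56.5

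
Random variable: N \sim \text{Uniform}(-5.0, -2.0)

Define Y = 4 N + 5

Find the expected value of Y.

For Y = 4N + 5:
E[Y] = 4 * E[N] + 5
E[N] = (-5 - 2)/2 = -3.5
E[Y] = 4 * (-3.5) + 5 = -9

-9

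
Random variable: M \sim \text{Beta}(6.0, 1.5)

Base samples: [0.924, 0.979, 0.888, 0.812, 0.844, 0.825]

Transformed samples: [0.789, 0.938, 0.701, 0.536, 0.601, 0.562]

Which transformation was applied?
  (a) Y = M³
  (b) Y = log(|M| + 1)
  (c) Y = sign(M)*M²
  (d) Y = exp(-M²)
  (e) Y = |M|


Checking option (a) Y = M³:
  M = 0.924 -> Y = 0.789 ✓
  M = 0.979 -> Y = 0.938 ✓
  M = 0.888 -> Y = 0.701 ✓
All samples match this transformation.

(a) M³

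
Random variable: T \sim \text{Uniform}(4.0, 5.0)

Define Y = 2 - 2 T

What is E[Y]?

For Y = -2T + 2:
E[Y] = -2 * E[T] + 2
E[T] = (4 + 5)/2 = 4.5
E[Y] = -2 * 4.5 + 2 = -7

-7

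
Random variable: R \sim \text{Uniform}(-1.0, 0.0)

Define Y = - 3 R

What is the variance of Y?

For Y = aR + b: Var(Y) = a² * Var(R)
Var(R) = (0 + 1)^2/12 = 0.083333333
Var(Y) = (-3)² * 0.083333333 = 9 * 0.083333333 = 0.75

0.75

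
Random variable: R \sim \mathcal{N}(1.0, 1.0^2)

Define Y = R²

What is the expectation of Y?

Using E[X²] = Var(X) + (E[X])²:
E[R] = 1
Var(R) = 1.0^2 = 1
E[R²] = 1 + 1² = 1 + 1 = 2

2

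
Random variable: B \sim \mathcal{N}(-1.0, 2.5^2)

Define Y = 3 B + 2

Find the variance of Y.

For Y = aB + b: Var(Y) = a² * Var(B)
Var(B) = 2.5^2 = 6.25
Var(Y) = 3² * 6.25 = 9 * 6.25 = 56.25

56.25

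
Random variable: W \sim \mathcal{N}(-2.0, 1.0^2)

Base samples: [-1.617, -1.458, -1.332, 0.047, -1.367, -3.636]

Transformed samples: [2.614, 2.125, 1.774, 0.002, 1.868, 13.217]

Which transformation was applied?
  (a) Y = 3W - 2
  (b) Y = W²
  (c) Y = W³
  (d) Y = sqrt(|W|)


Checking option (b) Y = W²:
  W = -1.617 -> Y = 2.614 ✓
  W = -1.458 -> Y = 2.125 ✓
  W = -1.332 -> Y = 1.774 ✓
All samples match this transformation.

(b) W²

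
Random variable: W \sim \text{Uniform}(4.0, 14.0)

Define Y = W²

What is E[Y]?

E[W²] = Var(W) + (E[W])² = 8.3333333 + 81 = 89.333333

89.333333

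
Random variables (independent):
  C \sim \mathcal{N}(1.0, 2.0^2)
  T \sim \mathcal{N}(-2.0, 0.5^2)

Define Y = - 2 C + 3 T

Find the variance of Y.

For independent RVs: Var(aX + bY) = a²Var(X) + b²Var(Y)
Var(C) = 4
Var(T) = 0.25
Var(Y) = (-2)²*4 + 3²*0.25
= 4*4 + 9*0.25 = 18.25

18.25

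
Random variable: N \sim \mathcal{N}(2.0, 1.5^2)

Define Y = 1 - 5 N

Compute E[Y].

For Y = -5N + 1:
E[Y] = -5 * E[N] + 1
E[N] = 2.0 = 2
E[Y] = -5 * 2 + 1 = -9

-9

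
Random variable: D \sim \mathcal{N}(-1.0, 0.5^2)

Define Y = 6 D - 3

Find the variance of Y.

For Y = aD + b: Var(Y) = a² * Var(D)
Var(D) = 0.5^2 = 0.25
Var(Y) = 6² * 0.25 = 36 * 0.25 = 9

9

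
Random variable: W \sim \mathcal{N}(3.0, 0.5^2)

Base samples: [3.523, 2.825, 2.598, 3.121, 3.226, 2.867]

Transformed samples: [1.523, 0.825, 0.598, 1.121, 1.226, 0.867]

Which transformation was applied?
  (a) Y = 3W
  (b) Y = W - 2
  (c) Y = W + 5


Checking option (b) Y = W - 2:
  W = 3.523 -> Y = 1.523 ✓
  W = 2.825 -> Y = 0.825 ✓
  W = 2.598 -> Y = 0.598 ✓
All samples match this transformation.

(b) W - 2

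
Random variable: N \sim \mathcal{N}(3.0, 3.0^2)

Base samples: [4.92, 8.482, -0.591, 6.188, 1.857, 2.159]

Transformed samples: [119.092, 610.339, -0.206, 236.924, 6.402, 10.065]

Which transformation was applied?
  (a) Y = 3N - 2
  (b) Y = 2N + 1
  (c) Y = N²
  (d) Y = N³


Checking option (d) Y = N³:
  N = 4.92 -> Y = 119.092 ✓
  N = 8.482 -> Y = 610.339 ✓
  N = -0.591 -> Y = -0.206 ✓
All samples match this transformation.

(d) N³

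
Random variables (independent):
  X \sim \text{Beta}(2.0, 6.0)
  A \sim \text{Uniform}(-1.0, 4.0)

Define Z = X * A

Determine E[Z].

For independent RVs: E[XY] = E[X]*E[Y]
E[X] = 0.25
E[A] = 1.5
E[Z] = 0.25 * 1.5 = 0.375

0.375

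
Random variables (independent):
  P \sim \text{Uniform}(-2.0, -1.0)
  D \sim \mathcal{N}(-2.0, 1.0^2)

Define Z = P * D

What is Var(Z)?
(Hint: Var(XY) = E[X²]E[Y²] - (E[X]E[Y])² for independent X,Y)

Var(XY) = E[X²]E[Y²] - (E[X]E[Y])²
E[P] = -1.5, Var(P) = 0.083333333
E[D] = -2, Var(D) = 1
E[P²] = 0.083333333 + (-1.5)² = 2.3333333
E[D²] = 1 + (-2)² = 5
Var(Z) = 2.3333333*5 - (-1.5*(-2))²
= 11.666667 - 9 = 2.6666667

2.6666667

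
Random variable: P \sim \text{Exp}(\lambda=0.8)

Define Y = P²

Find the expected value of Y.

E[P²] = Var(P) + (E[P])² = 1.5625 + 1.5625 = 3.125

3.125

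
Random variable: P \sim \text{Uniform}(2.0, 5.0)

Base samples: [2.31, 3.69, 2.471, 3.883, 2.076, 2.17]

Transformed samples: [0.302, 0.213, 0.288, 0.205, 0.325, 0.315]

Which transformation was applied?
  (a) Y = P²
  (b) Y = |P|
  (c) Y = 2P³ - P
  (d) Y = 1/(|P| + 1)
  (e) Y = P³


Checking option (d) Y = 1/(|P| + 1):
  P = 2.31 -> Y = 0.302 ✓
  P = 3.69 -> Y = 0.213 ✓
  P = 2.471 -> Y = 0.288 ✓
All samples match this transformation.

(d) 1/(|P| + 1)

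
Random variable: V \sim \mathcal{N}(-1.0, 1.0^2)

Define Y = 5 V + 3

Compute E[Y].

For Y = 5V + 3:
E[Y] = 5 * E[V] + 3
E[V] = -1.0 = -1
E[Y] = 5 * (-1) + 3 = -2

-2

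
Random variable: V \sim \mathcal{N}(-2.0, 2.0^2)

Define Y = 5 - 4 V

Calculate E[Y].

For Y = -4V + 5:
E[Y] = -4 * E[V] + 5
E[V] = -2.0 = -2
E[Y] = -4 * (-2) + 5 = 13

13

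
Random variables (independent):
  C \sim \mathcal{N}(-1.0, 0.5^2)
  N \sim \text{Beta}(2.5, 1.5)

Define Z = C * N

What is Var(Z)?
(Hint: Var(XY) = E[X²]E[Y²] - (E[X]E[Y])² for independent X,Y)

Var(XY) = E[X²]E[Y²] - (E[X]E[Y])²
E[C] = -1, Var(C) = 0.25
E[N] = 0.625, Var(N) = 0.046875
E[C²] = 0.25 + (-1)² = 1.25
E[N²] = 0.046875 + 0.625² = 0.4375
Var(Z) = 1.25*0.4375 - (-1*0.625)²
= 0.546875 - 0.390625 = 0.15625

0.15625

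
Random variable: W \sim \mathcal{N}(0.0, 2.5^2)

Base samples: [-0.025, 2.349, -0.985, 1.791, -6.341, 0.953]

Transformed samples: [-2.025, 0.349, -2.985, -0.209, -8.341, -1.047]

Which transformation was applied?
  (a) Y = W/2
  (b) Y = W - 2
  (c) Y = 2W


Checking option (b) Y = W - 2:
  W = -0.025 -> Y = -2.025 ✓
  W = 2.349 -> Y = 0.349 ✓
  W = -0.985 -> Y = -2.985 ✓
All samples match this transformation.

(b) W - 2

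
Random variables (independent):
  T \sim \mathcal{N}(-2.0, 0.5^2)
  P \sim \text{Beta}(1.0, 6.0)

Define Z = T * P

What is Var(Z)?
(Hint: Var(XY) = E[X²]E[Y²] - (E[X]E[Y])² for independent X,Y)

Var(XY) = E[X²]E[Y²] - (E[X]E[Y])²
E[T] = -2, Var(T) = 0.25
E[P] = 0.14285714, Var(P) = 0.015306122
E[T²] = 0.25 + (-2)² = 4.25
E[P²] = 0.015306122 + 0.14285714² = 0.035714286
Var(Z) = 4.25*0.035714286 - (-2*0.14285714)²
= 0.15178571 - 0.081632653 = 0.070153061

0.070153061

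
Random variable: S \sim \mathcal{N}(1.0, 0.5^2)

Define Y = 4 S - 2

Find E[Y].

For Y = 4S - 2:
E[Y] = 4 * E[S] - 2
E[S] = 1.0 = 1
E[Y] = 4 * 1 - 2 = 2

2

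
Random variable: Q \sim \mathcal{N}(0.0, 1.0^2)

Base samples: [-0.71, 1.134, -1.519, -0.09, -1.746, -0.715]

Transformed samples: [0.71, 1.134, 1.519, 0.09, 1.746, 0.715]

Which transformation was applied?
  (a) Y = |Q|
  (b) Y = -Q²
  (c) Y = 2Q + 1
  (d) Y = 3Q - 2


Checking option (a) Y = |Q|:
  Q = -0.71 -> Y = 0.71 ✓
  Q = 1.134 -> Y = 1.134 ✓
  Q = -1.519 -> Y = 1.519 ✓
All samples match this transformation.

(a) |Q|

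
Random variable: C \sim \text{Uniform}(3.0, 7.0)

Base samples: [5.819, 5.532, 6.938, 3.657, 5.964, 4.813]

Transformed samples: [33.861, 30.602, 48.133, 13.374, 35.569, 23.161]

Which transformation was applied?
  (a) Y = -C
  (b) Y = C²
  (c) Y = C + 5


Checking option (b) Y = C²:
  C = 5.819 -> Y = 33.861 ✓
  C = 5.532 -> Y = 30.602 ✓
  C = 6.938 -> Y = 48.133 ✓
All samples match this transformation.

(b) C²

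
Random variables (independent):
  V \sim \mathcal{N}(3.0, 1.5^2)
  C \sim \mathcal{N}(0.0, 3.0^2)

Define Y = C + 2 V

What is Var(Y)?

For independent RVs: Var(aX + bY) = a²Var(X) + b²Var(Y)
Var(V) = 2.25
Var(C) = 9
Var(Y) = 2²*2.25 + 1²*9
= 4*2.25 + 1*9 = 18

18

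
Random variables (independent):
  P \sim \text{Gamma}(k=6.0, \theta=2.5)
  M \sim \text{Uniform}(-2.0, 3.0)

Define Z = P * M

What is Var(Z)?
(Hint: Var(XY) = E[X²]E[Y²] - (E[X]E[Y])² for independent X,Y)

Var(XY) = E[X²]E[Y²] - (E[X]E[Y])²
E[P] = 15, Var(P) = 37.5
E[M] = 0.5, Var(M) = 2.0833333
E[P²] = 37.5 + 15² = 262.5
E[M²] = 2.0833333 + 0.5² = 2.3333333
Var(Z) = 262.5*2.3333333 - (15*0.5)²
= 612.5 - 56.25 = 556.25

556.25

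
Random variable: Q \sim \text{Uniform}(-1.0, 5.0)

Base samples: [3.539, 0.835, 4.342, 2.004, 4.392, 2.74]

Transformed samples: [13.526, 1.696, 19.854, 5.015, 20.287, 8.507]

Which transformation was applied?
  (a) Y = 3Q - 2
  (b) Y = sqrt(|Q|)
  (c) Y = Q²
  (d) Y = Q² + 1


Checking option (d) Y = Q² + 1:
  Q = 3.539 -> Y = 13.526 ✓
  Q = 0.835 -> Y = 1.696 ✓
  Q = 4.342 -> Y = 19.854 ✓
All samples match this transformation.

(d) Q² + 1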